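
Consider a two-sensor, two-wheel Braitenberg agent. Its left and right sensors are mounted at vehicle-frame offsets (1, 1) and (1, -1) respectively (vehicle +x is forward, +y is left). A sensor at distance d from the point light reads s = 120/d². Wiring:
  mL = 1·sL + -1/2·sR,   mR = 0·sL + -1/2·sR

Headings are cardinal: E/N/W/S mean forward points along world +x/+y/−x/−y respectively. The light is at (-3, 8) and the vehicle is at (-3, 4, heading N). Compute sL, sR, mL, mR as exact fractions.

left sensor world pos  = (-4, 5); dL² = 10
right sensor world pos = (-2, 5); dR² = 10
sL = 120/10 = 12
sR = 120/10 = 12
mL = 1·sL + -1/2·sR = 6
mR = 0·sL + -1/2·sR = -6

12 12 6 -6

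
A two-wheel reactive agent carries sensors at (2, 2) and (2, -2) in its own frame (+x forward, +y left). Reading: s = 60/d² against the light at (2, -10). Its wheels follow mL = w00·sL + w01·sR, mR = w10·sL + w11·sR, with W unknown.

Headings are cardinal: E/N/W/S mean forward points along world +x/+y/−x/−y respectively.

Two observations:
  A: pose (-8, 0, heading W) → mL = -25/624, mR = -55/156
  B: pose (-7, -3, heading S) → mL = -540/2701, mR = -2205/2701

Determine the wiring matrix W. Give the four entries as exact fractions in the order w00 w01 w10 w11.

-1/2 1/2 -1/2 -1

obs A: pose=(-8,0,W) → sL=15/52, sR=5/24, mL=-25/624, mR=-55/156
obs B: pose=(-7,-3,S) → sL=30/37, sR=30/73, mL=-540/2701, mR=-2205/2701
sensor matrix S = [[15/52, 5/24], [30/37, 30/73]]; det S = -7075/140452
solve [mL_A; mL_B] = S·[w00; w01] and [mR_A; mR_B] = S·[w10; w11]:
  w00 = -1/2, w01 = 1/2, w10 = -1/2, w11 = -1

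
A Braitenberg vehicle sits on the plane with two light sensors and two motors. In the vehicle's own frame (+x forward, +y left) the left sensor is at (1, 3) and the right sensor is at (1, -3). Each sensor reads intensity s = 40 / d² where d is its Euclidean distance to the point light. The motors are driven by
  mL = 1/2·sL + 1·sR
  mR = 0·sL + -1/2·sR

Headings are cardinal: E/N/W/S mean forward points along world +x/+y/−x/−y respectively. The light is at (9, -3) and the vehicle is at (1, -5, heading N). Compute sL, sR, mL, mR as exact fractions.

20/61 20/13 1350/793 -10/13

left sensor world pos  = (-2, -4); dL² = 122
right sensor world pos = (4, -4); dR² = 26
sL = 40/122 = 20/61
sR = 40/26 = 20/13
mL = 1/2·sL + 1·sR = 1350/793
mR = 0·sL + -1/2·sR = -10/13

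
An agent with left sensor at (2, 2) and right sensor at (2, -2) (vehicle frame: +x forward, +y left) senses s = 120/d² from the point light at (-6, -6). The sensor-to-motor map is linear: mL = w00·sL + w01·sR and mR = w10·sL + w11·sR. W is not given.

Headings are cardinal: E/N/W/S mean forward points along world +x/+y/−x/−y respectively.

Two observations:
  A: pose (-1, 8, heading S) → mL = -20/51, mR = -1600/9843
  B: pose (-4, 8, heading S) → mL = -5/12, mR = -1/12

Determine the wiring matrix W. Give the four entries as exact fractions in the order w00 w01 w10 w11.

0 -1/2 1 -1

obs A: pose=(-1,8,S) → sL=120/193, sR=40/51, mL=-20/51, mR=-1600/9843
obs B: pose=(-4,8,S) → sL=3/4, sR=5/6, mL=-5/12, mR=-1/12
sensor matrix S = [[120/193, 40/51], [3/4, 5/6]]; det S = -230/3281
solve [mL_A; mL_B] = S·[w00; w01] and [mR_A; mR_B] = S·[w10; w11]:
  w00 = 0, w01 = -1/2, w10 = 1, w11 = -1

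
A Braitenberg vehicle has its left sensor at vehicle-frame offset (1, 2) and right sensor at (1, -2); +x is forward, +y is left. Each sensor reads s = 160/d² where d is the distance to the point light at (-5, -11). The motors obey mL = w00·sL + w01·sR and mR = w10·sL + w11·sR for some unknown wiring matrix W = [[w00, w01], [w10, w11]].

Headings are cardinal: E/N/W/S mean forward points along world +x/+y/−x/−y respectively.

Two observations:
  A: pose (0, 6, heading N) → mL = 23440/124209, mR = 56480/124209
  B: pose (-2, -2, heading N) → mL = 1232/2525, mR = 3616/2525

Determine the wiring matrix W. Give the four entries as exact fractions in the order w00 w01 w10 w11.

-1/2 1 1/2 1/2

obs A: pose=(0,6,N) → sL=160/333, sR=160/373, mL=23440/124209, mR=56480/124209
obs B: pose=(-2,-2,N) → sL=160/101, sR=32/25, mL=1232/2525, mR=3616/2525
sensor matrix S = [[160/333, 160/373], [160/101, 32/25]]; det S = -4046848/62725545
solve [mL_A; mL_B] = S·[w00; w01] and [mR_A; mR_B] = S·[w10; w11]:
  w00 = -1/2, w01 = 1, w10 = 1/2, w11 = 1/2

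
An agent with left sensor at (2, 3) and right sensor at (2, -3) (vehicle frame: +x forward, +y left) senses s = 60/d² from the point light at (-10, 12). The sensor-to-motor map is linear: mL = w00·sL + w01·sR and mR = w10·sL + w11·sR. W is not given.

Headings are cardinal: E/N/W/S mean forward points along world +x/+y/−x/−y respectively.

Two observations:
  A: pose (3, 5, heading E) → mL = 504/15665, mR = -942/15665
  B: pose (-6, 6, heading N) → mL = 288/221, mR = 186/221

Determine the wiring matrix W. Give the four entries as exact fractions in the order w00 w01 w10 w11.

obs A: pose=(3,5,E) → sL=60/241, sR=12/65, mL=504/15665, mR=-942/15665
obs B: pose=(-6,6,N) → sL=60/17, sR=12/13, mL=288/221, mR=186/221
sensor matrix S = [[60/241, 12/65], [60/17, 12/13]]; det S = -1728/4097
solve [mL_A; mL_B] = S·[w00; w01] and [mR_A; mR_B] = S·[w10; w11]:
  w00 = 1/2, w01 = -1/2, w10 = 1/2, w11 = -1

1/2 -1/2 1/2 -1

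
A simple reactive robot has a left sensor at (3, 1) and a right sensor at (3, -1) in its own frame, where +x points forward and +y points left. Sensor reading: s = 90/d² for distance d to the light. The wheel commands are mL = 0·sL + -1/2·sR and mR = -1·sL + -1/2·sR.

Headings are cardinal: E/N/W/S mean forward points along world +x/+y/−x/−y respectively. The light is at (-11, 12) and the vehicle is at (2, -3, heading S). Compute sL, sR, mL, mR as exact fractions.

left sensor world pos  = (3, -6); dL² = 520
right sensor world pos = (1, -6); dR² = 468
sL = 90/520 = 9/52
sR = 90/468 = 5/26
mL = 0·sL + -1/2·sR = -5/52
mR = -1·sL + -1/2·sR = -7/26

9/52 5/26 -5/52 -7/26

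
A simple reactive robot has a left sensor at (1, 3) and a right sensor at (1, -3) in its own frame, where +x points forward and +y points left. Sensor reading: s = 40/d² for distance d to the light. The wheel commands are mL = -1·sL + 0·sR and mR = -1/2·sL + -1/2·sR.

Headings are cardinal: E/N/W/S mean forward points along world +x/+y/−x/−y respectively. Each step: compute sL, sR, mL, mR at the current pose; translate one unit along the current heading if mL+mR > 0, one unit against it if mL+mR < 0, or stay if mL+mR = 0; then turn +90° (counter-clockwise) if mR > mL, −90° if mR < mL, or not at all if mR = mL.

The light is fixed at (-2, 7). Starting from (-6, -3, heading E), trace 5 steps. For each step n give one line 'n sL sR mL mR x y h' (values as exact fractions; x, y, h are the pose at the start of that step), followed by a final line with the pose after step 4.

0 20/29 20/89 -20/29 -1180/2581 -6 -3 E
1 8/29 8/17 -8/29 -184/493 -7 -3 N
2 1/2 10/53 -1/2 -73/212 -7 -4 E
3 40/181 40/109 -40/181 -5800/19729 -8 -4 N
4 20/53 4/25 -20/53 -356/1325 -8 -5 E
final -9 -5 N

n=0: pose=(-6,-3,E); sL=20/29, sR=20/89; mL=-20/29, mR=-1180/2581; mL+mR=-2960/2581 → advance -1; mR−mL=600/2581 → turn +1·90°
n=1: pose=(-7,-3,N); sL=8/29, sR=8/17; mL=-8/29, mR=-184/493; mL+mR=-320/493 → advance -1; mR−mL=-48/493 → turn -1·90°
n=2: pose=(-7,-4,E); sL=1/2, sR=10/53; mL=-1/2, mR=-73/212; mL+mR=-179/212 → advance -1; mR−mL=33/212 → turn +1·90°
n=3: pose=(-8,-4,N); sL=40/181, sR=40/109; mL=-40/181, mR=-5800/19729; mL+mR=-10160/19729 → advance -1; mR−mL=-1440/19729 → turn -1·90°
n=4: pose=(-8,-5,E); sL=20/53, sR=4/25; mL=-20/53, mR=-356/1325; mL+mR=-856/1325 → advance -1; mR−mL=144/1325 → turn +1·90°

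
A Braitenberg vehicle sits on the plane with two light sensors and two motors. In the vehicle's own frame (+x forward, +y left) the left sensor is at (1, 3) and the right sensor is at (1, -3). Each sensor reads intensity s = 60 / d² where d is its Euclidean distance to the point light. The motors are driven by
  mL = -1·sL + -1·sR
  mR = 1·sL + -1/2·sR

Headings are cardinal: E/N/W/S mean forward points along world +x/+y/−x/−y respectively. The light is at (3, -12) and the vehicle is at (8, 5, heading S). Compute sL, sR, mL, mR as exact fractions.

3/16 3/13 -87/208 15/208

left sensor world pos  = (11, 4); dL² = 320
right sensor world pos = (5, 4); dR² = 260
sL = 60/320 = 3/16
sR = 60/260 = 3/13
mL = -1·sL + -1·sR = -87/208
mR = 1·sL + -1/2·sR = 15/208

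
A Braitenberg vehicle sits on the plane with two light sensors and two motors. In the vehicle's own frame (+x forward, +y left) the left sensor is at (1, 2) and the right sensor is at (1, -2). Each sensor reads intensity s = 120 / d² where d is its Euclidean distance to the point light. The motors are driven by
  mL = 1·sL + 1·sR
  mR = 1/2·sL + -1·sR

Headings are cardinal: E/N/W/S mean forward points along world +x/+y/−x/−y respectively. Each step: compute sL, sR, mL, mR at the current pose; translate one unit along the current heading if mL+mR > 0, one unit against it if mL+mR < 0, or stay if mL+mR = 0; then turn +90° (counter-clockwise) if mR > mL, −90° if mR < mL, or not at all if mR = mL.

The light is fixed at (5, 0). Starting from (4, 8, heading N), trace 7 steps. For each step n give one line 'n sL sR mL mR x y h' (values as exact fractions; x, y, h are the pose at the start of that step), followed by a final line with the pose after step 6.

0 4/3 60/41 344/123 -98/123 4 8 N
1 120/121 120/49 20400/5929 -11580/5929 4 9 E
2 30/17 30/17 60/17 -15/17 5 9 S
3 120/37 120/101 16560/3737 1620/3737 5 8 W
4 4/3 60/41 344/123 -98/123 4 8 N
5 120/121 120/49 20400/5929 -11580/5929 4 9 E
6 30/17 30/17 60/17 -15/17 5 9 S
final 5 8 W

n=0: pose=(4,8,N); sL=4/3, sR=60/41; mL=344/123, mR=-98/123; mL+mR=2 → advance +1; mR−mL=-442/123 → turn -1·90°
n=1: pose=(4,9,E); sL=120/121, sR=120/49; mL=20400/5929, mR=-11580/5929; mL+mR=180/121 → advance +1; mR−mL=-31980/5929 → turn -1·90°
n=2: pose=(5,9,S); sL=30/17, sR=30/17; mL=60/17, mR=-15/17; mL+mR=45/17 → advance +1; mR−mL=-75/17 → turn -1·90°
n=3: pose=(5,8,W); sL=120/37, sR=120/101; mL=16560/3737, mR=1620/3737; mL+mR=180/37 → advance +1; mR−mL=-14940/3737 → turn -1·90°
n=4: pose=(4,8,N); sL=4/3, sR=60/41; mL=344/123, mR=-98/123; mL+mR=2 → advance +1; mR−mL=-442/123 → turn -1·90°
n=5: pose=(4,9,E); sL=120/121, sR=120/49; mL=20400/5929, mR=-11580/5929; mL+mR=180/121 → advance +1; mR−mL=-31980/5929 → turn -1·90°
n=6: pose=(5,9,S); sL=30/17, sR=30/17; mL=60/17, mR=-15/17; mL+mR=45/17 → advance +1; mR−mL=-75/17 → turn -1·90°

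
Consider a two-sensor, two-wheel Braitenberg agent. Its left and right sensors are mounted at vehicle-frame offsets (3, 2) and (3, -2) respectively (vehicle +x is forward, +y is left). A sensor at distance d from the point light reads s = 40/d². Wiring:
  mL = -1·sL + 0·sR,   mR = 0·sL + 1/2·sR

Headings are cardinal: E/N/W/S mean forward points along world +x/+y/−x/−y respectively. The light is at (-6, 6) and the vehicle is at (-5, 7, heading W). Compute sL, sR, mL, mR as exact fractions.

left sensor world pos  = (-8, 5); dL² = 5
right sensor world pos = (-8, 9); dR² = 13
sL = 40/5 = 8
sR = 40/13 = 40/13
mL = -1·sL + 0·sR = -8
mR = 0·sL + 1/2·sR = 20/13

8 40/13 -8 20/13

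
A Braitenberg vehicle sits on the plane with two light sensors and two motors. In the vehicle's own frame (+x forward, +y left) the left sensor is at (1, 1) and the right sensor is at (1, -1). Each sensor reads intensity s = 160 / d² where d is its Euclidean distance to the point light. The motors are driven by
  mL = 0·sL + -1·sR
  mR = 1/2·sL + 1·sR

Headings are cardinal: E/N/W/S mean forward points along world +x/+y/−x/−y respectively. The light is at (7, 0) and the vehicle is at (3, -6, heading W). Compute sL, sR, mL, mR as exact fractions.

80/37 16/5 -16/5 792/185

left sensor world pos  = (2, -7); dL² = 74
right sensor world pos = (2, -5); dR² = 50
sL = 160/74 = 80/37
sR = 160/50 = 16/5
mL = 0·sL + -1·sR = -16/5
mR = 1/2·sL + 1·sR = 792/185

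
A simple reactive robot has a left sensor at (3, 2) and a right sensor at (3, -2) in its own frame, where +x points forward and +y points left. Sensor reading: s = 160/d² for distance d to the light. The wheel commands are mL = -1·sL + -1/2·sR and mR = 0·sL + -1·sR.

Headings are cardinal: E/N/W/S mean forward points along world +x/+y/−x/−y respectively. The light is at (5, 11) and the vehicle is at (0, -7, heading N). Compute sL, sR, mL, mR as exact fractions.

left sensor world pos  = (-2, -4); dL² = 274
right sensor world pos = (2, -4); dR² = 234
sL = 160/274 = 80/137
sR = 160/234 = 80/117
mL = -1·sL + -1/2·sR = -14840/16029
mR = 0·sL + -1·sR = -80/117

80/137 80/117 -14840/16029 -80/117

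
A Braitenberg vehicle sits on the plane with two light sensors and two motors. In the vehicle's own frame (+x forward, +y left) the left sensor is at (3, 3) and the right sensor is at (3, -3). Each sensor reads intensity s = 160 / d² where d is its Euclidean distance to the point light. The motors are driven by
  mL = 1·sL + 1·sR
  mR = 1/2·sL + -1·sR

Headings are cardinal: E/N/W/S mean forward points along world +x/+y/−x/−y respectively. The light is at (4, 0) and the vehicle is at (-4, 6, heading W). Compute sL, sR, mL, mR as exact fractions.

left sensor world pos  = (-7, 3); dL² = 130
right sensor world pos = (-7, 9); dR² = 202
sL = 160/130 = 16/13
sR = 160/202 = 80/101
mL = 1·sL + 1·sR = 2656/1313
mR = 1/2·sL + -1·sR = -232/1313

16/13 80/101 2656/1313 -232/1313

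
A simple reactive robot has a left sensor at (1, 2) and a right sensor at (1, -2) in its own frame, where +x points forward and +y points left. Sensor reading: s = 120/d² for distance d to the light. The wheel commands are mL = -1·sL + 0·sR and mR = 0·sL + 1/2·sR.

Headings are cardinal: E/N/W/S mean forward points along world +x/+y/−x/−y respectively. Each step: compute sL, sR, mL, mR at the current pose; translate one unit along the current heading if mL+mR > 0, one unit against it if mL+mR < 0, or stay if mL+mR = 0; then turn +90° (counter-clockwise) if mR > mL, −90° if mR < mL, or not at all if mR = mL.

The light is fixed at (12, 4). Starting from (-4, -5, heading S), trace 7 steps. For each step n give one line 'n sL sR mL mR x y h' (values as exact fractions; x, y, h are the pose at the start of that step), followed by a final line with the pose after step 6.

n=0: pose=(-4,-5,S); sL=15/37, sR=15/53; mL=-15/37, mR=15/106; mL+mR=-1035/3922 → advance -1; mR−mL=2145/3922 → turn +1·90°
n=1: pose=(-4,-4,E); sL=40/87, sR=24/65; mL=-40/87, mR=12/65; mL+mR=-1556/5655 → advance -1; mR−mL=3644/5655 → turn +1·90°
n=2: pose=(-5,-4,N); sL=12/41, sR=60/137; mL=-12/41, mR=30/137; mL+mR=-414/5617 → advance -1; mR−mL=2874/5617 → turn +1·90°
n=3: pose=(-5,-5,W); sL=24/89, sR=120/373; mL=-24/89, mR=60/373; mL+mR=-3612/33197 → advance -1; mR−mL=14292/33197 → turn +1·90°
n=4: pose=(-4,-5,S); sL=15/37, sR=15/53; mL=-15/37, mR=15/106; mL+mR=-1035/3922 → advance -1; mR−mL=2145/3922 → turn +1·90°
n=5: pose=(-4,-4,E); sL=40/87, sR=24/65; mL=-40/87, mR=12/65; mL+mR=-1556/5655 → advance -1; mR−mL=3644/5655 → turn +1·90°
n=6: pose=(-5,-4,N); sL=12/41, sR=60/137; mL=-12/41, mR=30/137; mL+mR=-414/5617 → advance -1; mR−mL=2874/5617 → turn +1·90°

0 15/37 15/53 -15/37 15/106 -4 -5 S
1 40/87 24/65 -40/87 12/65 -4 -4 E
2 12/41 60/137 -12/41 30/137 -5 -4 N
3 24/89 120/373 -24/89 60/373 -5 -5 W
4 15/37 15/53 -15/37 15/106 -4 -5 S
5 40/87 24/65 -40/87 12/65 -4 -4 E
6 12/41 60/137 -12/41 30/137 -5 -4 N
final -5 -5 W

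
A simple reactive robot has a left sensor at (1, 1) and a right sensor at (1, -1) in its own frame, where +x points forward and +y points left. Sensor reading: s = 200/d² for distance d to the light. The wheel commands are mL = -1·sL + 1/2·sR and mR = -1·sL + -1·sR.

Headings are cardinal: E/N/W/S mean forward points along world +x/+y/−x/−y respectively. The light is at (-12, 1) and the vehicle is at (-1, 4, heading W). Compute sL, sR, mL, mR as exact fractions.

25/13 50/29 -400/377 -1375/377

left sensor world pos  = (-2, 3); dL² = 104
right sensor world pos = (-2, 5); dR² = 116
sL = 200/104 = 25/13
sR = 200/116 = 50/29
mL = -1·sL + 1/2·sR = -400/377
mR = -1·sL + -1·sR = -1375/377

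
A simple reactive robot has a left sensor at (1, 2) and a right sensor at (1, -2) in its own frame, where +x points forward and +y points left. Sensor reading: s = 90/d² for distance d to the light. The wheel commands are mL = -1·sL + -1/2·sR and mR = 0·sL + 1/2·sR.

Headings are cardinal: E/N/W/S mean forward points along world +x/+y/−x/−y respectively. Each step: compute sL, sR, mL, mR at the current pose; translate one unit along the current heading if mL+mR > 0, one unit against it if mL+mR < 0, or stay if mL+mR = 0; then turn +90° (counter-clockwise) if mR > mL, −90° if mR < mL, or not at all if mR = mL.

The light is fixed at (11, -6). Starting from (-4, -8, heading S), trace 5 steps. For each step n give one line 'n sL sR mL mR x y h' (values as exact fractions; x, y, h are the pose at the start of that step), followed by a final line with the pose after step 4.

n=0: pose=(-4,-8,S); sL=45/89, sR=45/149; mL=-17415/26522, mR=45/298; mL+mR=-45/89 → advance -1; mR−mL=10710/13261 → turn +1·90°
n=1: pose=(-4,-7,E); sL=90/197, sR=18/41; mL=-5463/8077, mR=9/41; mL+mR=-90/197 → advance -1; mR−mL=7236/8077 → turn +1·90°
n=2: pose=(-5,-7,N); sL=5/18, sR=45/98; mL=-895/1764, mR=45/196; mL+mR=-5/18 → advance -1; mR−mL=325/441 → turn +1·90°
n=3: pose=(-5,-8,W); sL=18/61, sR=90/289; mL=-7947/17629, mR=45/289; mL+mR=-18/61 → advance -1; mR−mL=10692/17629 → turn +1·90°
n=4: pose=(-4,-8,S); sL=45/89, sR=45/149; mL=-17415/26522, mR=45/298; mL+mR=-45/89 → advance -1; mR−mL=10710/13261 → turn +1·90°

0 45/89 45/149 -17415/26522 45/298 -4 -8 S
1 90/197 18/41 -5463/8077 9/41 -4 -7 E
2 5/18 45/98 -895/1764 45/196 -5 -7 N
3 18/61 90/289 -7947/17629 45/289 -5 -8 W
4 45/89 45/149 -17415/26522 45/298 -4 -8 S
final -4 -7 E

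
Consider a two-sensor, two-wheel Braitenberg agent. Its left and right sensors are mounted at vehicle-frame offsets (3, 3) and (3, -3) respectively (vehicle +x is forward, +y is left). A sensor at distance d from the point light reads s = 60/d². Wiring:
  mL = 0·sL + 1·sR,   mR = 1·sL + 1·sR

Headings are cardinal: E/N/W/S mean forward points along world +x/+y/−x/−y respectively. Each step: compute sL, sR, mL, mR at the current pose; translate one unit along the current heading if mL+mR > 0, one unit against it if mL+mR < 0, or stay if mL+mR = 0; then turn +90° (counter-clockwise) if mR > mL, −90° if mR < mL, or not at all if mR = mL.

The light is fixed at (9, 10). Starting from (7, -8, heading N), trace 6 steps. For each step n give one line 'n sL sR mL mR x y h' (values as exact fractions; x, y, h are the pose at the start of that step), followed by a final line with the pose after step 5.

n=0: pose=(7,-8,N); sL=6/25, sR=30/113; mL=30/113, mR=1428/2825; mL+mR=2178/2825 → advance +1; mR−mL=6/25 → turn +1·90°
n=1: pose=(7,-7,W); sL=12/85, sR=60/221; mL=60/221, mR=456/1105; mL+mR=756/1105 → advance +1; mR−mL=12/85 → turn +1·90°
n=2: pose=(6,-7,S); sL=3/20, sR=15/109; mL=15/109, mR=627/2180; mL+mR=927/2180 → advance +1; mR−mL=3/20 → turn +1·90°
n=3: pose=(6,-8,E); sL=4/15, sR=20/147; mL=20/147, mR=296/735; mL+mR=132/245 → advance +1; mR−mL=4/15 → turn +1·90°
n=4: pose=(7,-8,N); sL=6/25, sR=30/113; mL=30/113, mR=1428/2825; mL+mR=2178/2825 → advance +1; mR−mL=6/25 → turn +1·90°
n=5: pose=(7,-7,W); sL=12/85, sR=60/221; mL=60/221, mR=456/1105; mL+mR=756/1105 → advance +1; mR−mL=12/85 → turn +1·90°

0 6/25 30/113 30/113 1428/2825 7 -8 N
1 12/85 60/221 60/221 456/1105 7 -7 W
2 3/20 15/109 15/109 627/2180 6 -7 S
3 4/15 20/147 20/147 296/735 6 -8 E
4 6/25 30/113 30/113 1428/2825 7 -8 N
5 12/85 60/221 60/221 456/1105 7 -7 W
final 6 -7 S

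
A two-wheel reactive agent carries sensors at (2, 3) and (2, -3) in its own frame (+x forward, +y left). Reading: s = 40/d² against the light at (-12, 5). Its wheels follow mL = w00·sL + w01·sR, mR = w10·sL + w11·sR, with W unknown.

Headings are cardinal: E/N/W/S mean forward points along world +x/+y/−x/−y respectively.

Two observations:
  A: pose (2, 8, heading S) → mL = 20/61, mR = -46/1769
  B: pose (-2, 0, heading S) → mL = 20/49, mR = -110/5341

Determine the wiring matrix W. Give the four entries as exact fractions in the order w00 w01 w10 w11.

obs A: pose=(2,8,S) → sL=4/29, sR=20/61, mL=20/61, mR=-46/1769
obs B: pose=(-2,0,S) → sL=20/109, sR=20/49, mL=20/49, mR=-110/5341
sensor matrix S = [[4/29, 20/61], [20/109, 20/49]]; det S = -36480/9448229
solve [mL_A; mL_B] = S·[w00; w01] and [mR_A; mR_B] = S·[w10; w11]:
  w00 = 0, w01 = 1, w10 = 1, w11 = -1/2

0 1 1 -1/2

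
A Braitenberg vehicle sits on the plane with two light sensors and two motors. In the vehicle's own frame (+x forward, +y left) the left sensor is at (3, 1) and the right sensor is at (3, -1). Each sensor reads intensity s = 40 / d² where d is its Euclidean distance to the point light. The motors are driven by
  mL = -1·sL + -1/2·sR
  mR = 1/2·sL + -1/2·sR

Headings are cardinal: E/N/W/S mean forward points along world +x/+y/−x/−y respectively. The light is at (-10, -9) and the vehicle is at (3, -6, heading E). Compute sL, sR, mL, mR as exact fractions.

5/34 2/13 -99/442 -3/884

left sensor world pos  = (6, -5); dL² = 272
right sensor world pos = (6, -7); dR² = 260
sL = 40/272 = 5/34
sR = 40/260 = 2/13
mL = -1·sL + -1/2·sR = -99/442
mR = 1/2·sL + -1/2·sR = -3/884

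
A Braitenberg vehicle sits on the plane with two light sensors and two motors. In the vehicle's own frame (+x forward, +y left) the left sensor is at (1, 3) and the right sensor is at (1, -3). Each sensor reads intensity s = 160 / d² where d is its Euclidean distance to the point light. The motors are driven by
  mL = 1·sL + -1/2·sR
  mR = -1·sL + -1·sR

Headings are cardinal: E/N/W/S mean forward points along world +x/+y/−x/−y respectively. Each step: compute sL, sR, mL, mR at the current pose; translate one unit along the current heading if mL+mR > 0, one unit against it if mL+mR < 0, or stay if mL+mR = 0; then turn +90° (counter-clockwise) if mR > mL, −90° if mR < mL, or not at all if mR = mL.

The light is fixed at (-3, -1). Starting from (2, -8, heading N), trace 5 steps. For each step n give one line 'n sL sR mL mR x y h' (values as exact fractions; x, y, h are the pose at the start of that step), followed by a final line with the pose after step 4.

0 4 8/5 16/5 -28/5 2 -8 N
1 160/61 160/157 20240/9577 -34880/9577 2 -9 E
2 16/13 80/41 136/533 -1696/533 1 -9 S
3 160/109 32/5 -944/545 -4288/545 1 -8 W
4 4 8/5 16/5 -28/5 2 -8 N
final 2 -9 E

n=0: pose=(2,-8,N); sL=4, sR=8/5; mL=16/5, mR=-28/5; mL+mR=-12/5 → advance -1; mR−mL=-44/5 → turn -1·90°
n=1: pose=(2,-9,E); sL=160/61, sR=160/157; mL=20240/9577, mR=-34880/9577; mL+mR=-240/157 → advance -1; mR−mL=-55120/9577 → turn -1·90°
n=2: pose=(1,-9,S); sL=16/13, sR=80/41; mL=136/533, mR=-1696/533; mL+mR=-120/41 → advance -1; mR−mL=-1832/533 → turn -1·90°
n=3: pose=(1,-8,W); sL=160/109, sR=32/5; mL=-944/545, mR=-4288/545; mL+mR=-48/5 → advance -1; mR−mL=-3344/545 → turn -1·90°
n=4: pose=(2,-8,N); sL=4, sR=8/5; mL=16/5, mR=-28/5; mL+mR=-12/5 → advance -1; mR−mL=-44/5 → turn -1·90°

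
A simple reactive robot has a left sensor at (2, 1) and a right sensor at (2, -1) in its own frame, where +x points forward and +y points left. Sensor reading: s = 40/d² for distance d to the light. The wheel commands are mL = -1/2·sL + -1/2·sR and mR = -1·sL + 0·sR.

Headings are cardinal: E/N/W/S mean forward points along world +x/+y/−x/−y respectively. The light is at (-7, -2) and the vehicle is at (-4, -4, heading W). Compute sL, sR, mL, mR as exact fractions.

left sensor world pos  = (-6, -5); dL² = 10
right sensor world pos = (-6, -3); dR² = 2
sL = 40/10 = 4
sR = 40/2 = 20
mL = -1/2·sL + -1/2·sR = -12
mR = -1·sL + 0·sR = -4

4 20 -12 -4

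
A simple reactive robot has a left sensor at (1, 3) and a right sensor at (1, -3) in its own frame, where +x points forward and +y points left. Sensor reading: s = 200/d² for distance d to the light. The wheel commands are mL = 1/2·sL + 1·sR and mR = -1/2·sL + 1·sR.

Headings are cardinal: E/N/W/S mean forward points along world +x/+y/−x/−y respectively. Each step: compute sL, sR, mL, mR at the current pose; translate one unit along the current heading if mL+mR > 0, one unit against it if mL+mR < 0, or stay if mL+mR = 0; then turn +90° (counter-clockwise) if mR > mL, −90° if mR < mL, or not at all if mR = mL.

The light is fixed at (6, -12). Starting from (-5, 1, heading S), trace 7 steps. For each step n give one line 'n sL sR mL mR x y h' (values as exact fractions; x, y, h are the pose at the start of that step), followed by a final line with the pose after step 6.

0 25/26 10/17 945/884 95/884 -5 1 S
1 8/9 200/369 364/369 4/41 -5 0 W
2 100/197 4/5 1038/985 538/985 -6 0 N
3 200/377 200/221 7500/6409 4100/6409 -6 1 E
4 25/26 10/17 945/884 95/884 -5 1 S
5 8/9 200/369 364/369 4/41 -5 0 W
6 100/197 4/5 1038/985 538/985 -6 0 N
final -6 1 E

n=0: pose=(-5,1,S); sL=25/26, sR=10/17; mL=945/884, mR=95/884; mL+mR=20/17 → advance +1; mR−mL=-25/26 → turn -1·90°
n=1: pose=(-5,0,W); sL=8/9, sR=200/369; mL=364/369, mR=4/41; mL+mR=400/369 → advance +1; mR−mL=-8/9 → turn -1·90°
n=2: pose=(-6,0,N); sL=100/197, sR=4/5; mL=1038/985, mR=538/985; mL+mR=8/5 → advance +1; mR−mL=-100/197 → turn -1·90°
n=3: pose=(-6,1,E); sL=200/377, sR=200/221; mL=7500/6409, mR=4100/6409; mL+mR=400/221 → advance +1; mR−mL=-200/377 → turn -1·90°
n=4: pose=(-5,1,S); sL=25/26, sR=10/17; mL=945/884, mR=95/884; mL+mR=20/17 → advance +1; mR−mL=-25/26 → turn -1·90°
n=5: pose=(-5,0,W); sL=8/9, sR=200/369; mL=364/369, mR=4/41; mL+mR=400/369 → advance +1; mR−mL=-8/9 → turn -1·90°
n=6: pose=(-6,0,N); sL=100/197, sR=4/5; mL=1038/985, mR=538/985; mL+mR=8/5 → advance +1; mR−mL=-100/197 → turn -1·90°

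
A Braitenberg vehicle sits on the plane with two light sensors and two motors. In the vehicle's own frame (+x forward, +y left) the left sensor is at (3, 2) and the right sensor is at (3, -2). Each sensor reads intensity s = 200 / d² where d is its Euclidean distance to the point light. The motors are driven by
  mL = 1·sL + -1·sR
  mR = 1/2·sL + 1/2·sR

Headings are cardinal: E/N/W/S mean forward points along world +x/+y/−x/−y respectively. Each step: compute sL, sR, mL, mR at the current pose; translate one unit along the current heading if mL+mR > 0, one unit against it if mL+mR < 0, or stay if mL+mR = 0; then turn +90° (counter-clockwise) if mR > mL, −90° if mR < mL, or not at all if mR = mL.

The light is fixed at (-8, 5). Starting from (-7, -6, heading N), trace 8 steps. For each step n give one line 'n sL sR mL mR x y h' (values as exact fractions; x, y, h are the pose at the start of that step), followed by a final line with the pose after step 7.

n=0: pose=(-7,-6,N); sL=40/13, sR=200/73; mL=320/949, mR=2760/949; mL+mR=3080/949 → advance +1; mR−mL=2440/949 → turn +1·90°
n=1: pose=(-7,-5,W); sL=50/37, sR=50/17; mL=-1000/629, mR=1350/629; mL+mR=350/629 → advance +1; mR−mL=2350/629 → turn +1·90°
n=2: pose=(-8,-5,S); sL=200/173, sR=200/173; mL=0, mR=200/173; mL+mR=200/173 → advance +1; mR−mL=200/173 → turn +1·90°
n=3: pose=(-8,-6,E); sL=20/9, sR=100/89; mL=880/801, mR=1340/801; mL+mR=740/267 → advance +1; mR−mL=460/801 → turn +1·90°
n=4: pose=(-7,-6,N); sL=40/13, sR=200/73; mL=320/949, mR=2760/949; mL+mR=3080/949 → advance +1; mR−mL=2440/949 → turn +1·90°
n=5: pose=(-7,-5,W); sL=50/37, sR=50/17; mL=-1000/629, mR=1350/629; mL+mR=350/629 → advance +1; mR−mL=2350/629 → turn +1·90°
n=6: pose=(-8,-5,S); sL=200/173, sR=200/173; mL=0, mR=200/173; mL+mR=200/173 → advance +1; mR−mL=200/173 → turn +1·90°
n=7: pose=(-8,-6,E); sL=20/9, sR=100/89; mL=880/801, mR=1340/801; mL+mR=740/267 → advance +1; mR−mL=460/801 → turn +1·90°

0 40/13 200/73 320/949 2760/949 -7 -6 N
1 50/37 50/17 -1000/629 1350/629 -7 -5 W
2 200/173 200/173 0 200/173 -8 -5 S
3 20/9 100/89 880/801 1340/801 -8 -6 E
4 40/13 200/73 320/949 2760/949 -7 -6 N
5 50/37 50/17 -1000/629 1350/629 -7 -5 W
6 200/173 200/173 0 200/173 -8 -5 S
7 20/9 100/89 880/801 1340/801 -8 -6 E
final -7 -6 N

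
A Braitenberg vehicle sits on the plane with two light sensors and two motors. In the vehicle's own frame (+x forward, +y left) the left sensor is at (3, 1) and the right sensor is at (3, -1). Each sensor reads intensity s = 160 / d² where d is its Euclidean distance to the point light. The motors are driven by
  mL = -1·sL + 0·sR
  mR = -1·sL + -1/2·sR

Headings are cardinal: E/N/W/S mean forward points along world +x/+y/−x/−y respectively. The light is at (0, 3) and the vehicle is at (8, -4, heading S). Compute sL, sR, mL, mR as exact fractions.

left sensor world pos  = (9, -7); dL² = 181
right sensor world pos = (7, -7); dR² = 149
sL = 160/181 = 160/181
sR = 160/149 = 160/149
mL = -1·sL + 0·sR = -160/181
mR = -1·sL + -1/2·sR = -38320/26969

160/181 160/149 -160/181 -38320/26969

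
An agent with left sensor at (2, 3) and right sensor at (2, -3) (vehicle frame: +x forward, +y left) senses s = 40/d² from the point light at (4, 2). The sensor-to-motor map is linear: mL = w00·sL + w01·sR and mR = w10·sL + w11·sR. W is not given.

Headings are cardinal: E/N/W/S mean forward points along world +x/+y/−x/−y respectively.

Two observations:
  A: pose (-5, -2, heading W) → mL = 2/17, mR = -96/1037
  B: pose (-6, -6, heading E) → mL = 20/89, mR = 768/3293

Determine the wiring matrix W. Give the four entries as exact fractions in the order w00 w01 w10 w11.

obs A: pose=(-5,-2,W) → sL=4/17, sR=20/61, mL=2/17, mR=-96/1037
obs B: pose=(-6,-6,E) → sL=40/89, sR=8/37, mL=20/89, mR=768/3293
sensor matrix S = [[4/17, 20/61], [40/89, 8/37]]; det S = -329472/3414841
solve [mL_A; mL_B] = S·[w00; w01] and [mR_A; mR_B] = S·[w10; w11]:
  w00 = 1/2, w01 = 0, w10 = 1, w11 = -1

1/2 0 1 -1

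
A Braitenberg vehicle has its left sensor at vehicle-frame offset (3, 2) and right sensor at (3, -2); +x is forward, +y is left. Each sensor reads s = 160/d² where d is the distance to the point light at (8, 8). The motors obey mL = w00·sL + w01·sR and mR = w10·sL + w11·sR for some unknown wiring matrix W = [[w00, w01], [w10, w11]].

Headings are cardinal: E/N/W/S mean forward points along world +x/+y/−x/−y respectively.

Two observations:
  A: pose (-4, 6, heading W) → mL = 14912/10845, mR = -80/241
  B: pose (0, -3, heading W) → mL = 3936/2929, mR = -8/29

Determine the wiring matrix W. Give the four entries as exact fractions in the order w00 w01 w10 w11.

obs A: pose=(-4,6,W) → sL=160/241, sR=32/45, mL=14912/10845, mR=-80/241
obs B: pose=(0,-3,W) → sL=16/29, sR=80/101, mL=3936/2929, mR=-8/29
sensor matrix S = [[160/241, 32/45], [16/29, 80/101]]; det S = 4241408/31765005
solve [mL_A; mL_B] = S·[w00; w01] and [mR_A; mR_B] = S·[w10; w11]:
  w00 = 1, w01 = 1, w10 = -1/2, w11 = 0

1 1 -1/2 0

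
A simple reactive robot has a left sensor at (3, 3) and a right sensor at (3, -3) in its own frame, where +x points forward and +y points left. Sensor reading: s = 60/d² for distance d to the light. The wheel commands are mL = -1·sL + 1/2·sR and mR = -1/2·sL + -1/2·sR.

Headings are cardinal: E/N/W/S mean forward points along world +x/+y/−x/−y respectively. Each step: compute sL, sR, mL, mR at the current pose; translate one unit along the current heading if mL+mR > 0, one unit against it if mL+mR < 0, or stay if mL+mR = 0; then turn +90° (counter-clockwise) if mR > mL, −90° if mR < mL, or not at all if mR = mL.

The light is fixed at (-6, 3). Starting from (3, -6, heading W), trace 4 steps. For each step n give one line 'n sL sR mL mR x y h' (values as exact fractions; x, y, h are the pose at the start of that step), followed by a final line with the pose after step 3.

0 1/3 5/6 1/12 -7/12 3 -6 W
1 12/17 12/41 -390/697 -348/697 4 -6 N
2 30/109 30/49 165/5341 -2370/5341 4 -7 W
3 60/113 12/49 -2262/5537 -2148/5537 5 -7 N
final 5 -8 W

n=0: pose=(3,-6,W); sL=1/3, sR=5/6; mL=1/12, mR=-7/12; mL+mR=-1/2 → advance -1; mR−mL=-2/3 → turn -1·90°
n=1: pose=(4,-6,N); sL=12/17, sR=12/41; mL=-390/697, mR=-348/697; mL+mR=-18/17 → advance -1; mR−mL=42/697 → turn +1·90°
n=2: pose=(4,-7,W); sL=30/109, sR=30/49; mL=165/5341, mR=-2370/5341; mL+mR=-45/109 → advance -1; mR−mL=-2535/5341 → turn -1·90°
n=3: pose=(5,-7,N); sL=60/113, sR=12/49; mL=-2262/5537, mR=-2148/5537; mL+mR=-90/113 → advance -1; mR−mL=114/5537 → turn +1·90°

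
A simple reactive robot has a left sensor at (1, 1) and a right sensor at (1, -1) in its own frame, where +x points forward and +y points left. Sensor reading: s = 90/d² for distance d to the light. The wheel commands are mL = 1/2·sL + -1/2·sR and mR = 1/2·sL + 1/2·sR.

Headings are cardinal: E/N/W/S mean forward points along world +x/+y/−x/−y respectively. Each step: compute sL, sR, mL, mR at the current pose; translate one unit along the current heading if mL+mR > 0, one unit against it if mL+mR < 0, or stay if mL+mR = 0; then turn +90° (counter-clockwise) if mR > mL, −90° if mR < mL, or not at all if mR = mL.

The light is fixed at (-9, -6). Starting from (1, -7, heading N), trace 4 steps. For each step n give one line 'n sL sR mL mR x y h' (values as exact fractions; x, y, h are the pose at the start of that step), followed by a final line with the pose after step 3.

n=0: pose=(1,-7,N); sL=10/9, sR=90/121; mL=200/1089, mR=1010/1089; mL+mR=10/9 → advance +1; mR−mL=90/121 → turn +1·90°
n=1: pose=(1,-6,W); sL=45/41, sR=45/41; mL=0, mR=45/41; mL+mR=45/41 → advance +1; mR−mL=45/41 → turn +1·90°
n=2: pose=(0,-6,S); sL=90/101, sR=18/13; mL=-324/1313, mR=1494/1313; mL+mR=90/101 → advance +1; mR−mL=18/13 → turn +1·90°
n=3: pose=(0,-7,E); sL=9/10, sR=45/52; mL=9/520, mR=459/520; mL+mR=9/10 → advance +1; mR−mL=45/52 → turn +1·90°

0 10/9 90/121 200/1089 1010/1089 1 -7 N
1 45/41 45/41 0 45/41 1 -6 W
2 90/101 18/13 -324/1313 1494/1313 0 -6 S
3 9/10 45/52 9/520 459/520 0 -7 E
final 1 -7 N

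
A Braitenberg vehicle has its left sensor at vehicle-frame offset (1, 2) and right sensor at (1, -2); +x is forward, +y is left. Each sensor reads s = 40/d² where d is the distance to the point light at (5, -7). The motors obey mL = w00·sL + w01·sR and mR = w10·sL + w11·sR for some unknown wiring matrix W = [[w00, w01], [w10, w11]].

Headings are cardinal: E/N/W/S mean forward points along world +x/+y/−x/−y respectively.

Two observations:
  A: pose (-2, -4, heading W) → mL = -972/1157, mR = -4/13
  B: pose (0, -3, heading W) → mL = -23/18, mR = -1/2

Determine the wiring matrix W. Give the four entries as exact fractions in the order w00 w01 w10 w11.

obs A: pose=(-2,-4,W) → sL=8/13, sR=40/89, mL=-972/1157, mR=-4/13
obs B: pose=(0,-3,W) → sL=1, sR=5/9, mL=-23/18, mR=-1/2
sensor matrix S = [[8/13, 40/89], [1, 5/9]]; det S = -1120/10413
solve [mL_A; mL_B] = S·[w00; w01] and [mR_A; mR_B] = S·[w10; w11]:
  w00 = -1, w01 = -1/2, w10 = -1/2, w11 = 0

-1 -1/2 -1/2 0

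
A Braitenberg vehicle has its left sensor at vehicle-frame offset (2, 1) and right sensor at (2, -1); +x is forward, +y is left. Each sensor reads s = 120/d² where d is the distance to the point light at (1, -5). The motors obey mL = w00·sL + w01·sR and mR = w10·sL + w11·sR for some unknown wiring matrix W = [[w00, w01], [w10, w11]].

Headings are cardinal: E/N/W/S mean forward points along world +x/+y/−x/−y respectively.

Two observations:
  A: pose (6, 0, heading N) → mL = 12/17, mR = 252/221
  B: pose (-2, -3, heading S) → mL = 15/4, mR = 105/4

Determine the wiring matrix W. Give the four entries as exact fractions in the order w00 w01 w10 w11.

obs A: pose=(6,0,N) → sL=24/13, sR=24/17, mL=12/17, mR=252/221
obs B: pose=(-2,-3,S) → sL=30, sR=15/2, mL=15/4, mR=105/4
sensor matrix S = [[24/13, 24/17], [30, 15/2]]; det S = -6300/221
solve [mL_A; mL_B] = S·[w00; w01] and [mR_A; mR_B] = S·[w10; w11]:
  w00 = 0, w01 = 1/2, w10 = 1, w11 = -1/2

0 1/2 1 -1/2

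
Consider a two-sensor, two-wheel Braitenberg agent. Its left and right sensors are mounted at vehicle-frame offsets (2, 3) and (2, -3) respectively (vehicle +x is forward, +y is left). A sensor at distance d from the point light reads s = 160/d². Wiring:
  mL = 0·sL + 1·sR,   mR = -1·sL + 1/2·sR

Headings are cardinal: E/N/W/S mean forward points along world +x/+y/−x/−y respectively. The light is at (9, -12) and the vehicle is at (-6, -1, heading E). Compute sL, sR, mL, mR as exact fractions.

32/73 160/233 160/233 -1616/17009

left sensor world pos  = (-4, 2); dL² = 365
right sensor world pos = (-4, -4); dR² = 233
sL = 160/365 = 32/73
sR = 160/233 = 160/233
mL = 0·sL + 1·sR = 160/233
mR = -1·sL + 1/2·sR = -1616/17009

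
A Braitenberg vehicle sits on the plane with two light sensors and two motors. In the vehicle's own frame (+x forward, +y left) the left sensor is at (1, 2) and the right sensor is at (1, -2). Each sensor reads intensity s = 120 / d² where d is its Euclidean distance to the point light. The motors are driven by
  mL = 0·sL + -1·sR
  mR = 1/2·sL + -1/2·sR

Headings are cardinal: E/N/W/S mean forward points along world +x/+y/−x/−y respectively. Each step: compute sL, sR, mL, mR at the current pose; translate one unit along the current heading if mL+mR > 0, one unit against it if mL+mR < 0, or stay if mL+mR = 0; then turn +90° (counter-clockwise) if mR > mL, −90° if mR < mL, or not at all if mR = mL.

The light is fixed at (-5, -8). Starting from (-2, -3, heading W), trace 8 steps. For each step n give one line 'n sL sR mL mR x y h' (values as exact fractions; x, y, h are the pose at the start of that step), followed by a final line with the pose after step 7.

0 120/13 120/53 -120/53 2400/689 -2 -3 W
1 15/4 15/2 -15/2 -15/8 -3 -3 S
2 120/73 24/5 -24/5 -576/365 -3 -2 E
3 12/5 60/29 -60/29 24/145 -4 -2 N
4 40/3 120/49 -120/49 800/147 -4 -3 W
5 6 6 -6 0 -5 -3 S
6 24/13 120/17 -120/17 -576/221 -5 -2 E
7 60/29 12/5 -12/5 -24/145 -6 -2 N
final -6 -3 W

n=0: pose=(-2,-3,W); sL=120/13, sR=120/53; mL=-120/53, mR=2400/689; mL+mR=840/689 → advance +1; mR−mL=3960/689 → turn +1·90°
n=1: pose=(-3,-3,S); sL=15/4, sR=15/2; mL=-15/2, mR=-15/8; mL+mR=-75/8 → advance -1; mR−mL=45/8 → turn +1·90°
n=2: pose=(-3,-2,E); sL=120/73, sR=24/5; mL=-24/5, mR=-576/365; mL+mR=-2328/365 → advance -1; mR−mL=1176/365 → turn +1·90°
n=3: pose=(-4,-2,N); sL=12/5, sR=60/29; mL=-60/29, mR=24/145; mL+mR=-276/145 → advance -1; mR−mL=324/145 → turn +1·90°
n=4: pose=(-4,-3,W); sL=40/3, sR=120/49; mL=-120/49, mR=800/147; mL+mR=440/147 → advance +1; mR−mL=1160/147 → turn +1·90°
n=5: pose=(-5,-3,S); sL=6, sR=6; mL=-6, mR=0; mL+mR=-6 → advance -1; mR−mL=6 → turn +1·90°
n=6: pose=(-5,-2,E); sL=24/13, sR=120/17; mL=-120/17, mR=-576/221; mL+mR=-2136/221 → advance -1; mR−mL=984/221 → turn +1·90°
n=7: pose=(-6,-2,N); sL=60/29, sR=12/5; mL=-12/5, mR=-24/145; mL+mR=-372/145 → advance -1; mR−mL=324/145 → turn +1·90°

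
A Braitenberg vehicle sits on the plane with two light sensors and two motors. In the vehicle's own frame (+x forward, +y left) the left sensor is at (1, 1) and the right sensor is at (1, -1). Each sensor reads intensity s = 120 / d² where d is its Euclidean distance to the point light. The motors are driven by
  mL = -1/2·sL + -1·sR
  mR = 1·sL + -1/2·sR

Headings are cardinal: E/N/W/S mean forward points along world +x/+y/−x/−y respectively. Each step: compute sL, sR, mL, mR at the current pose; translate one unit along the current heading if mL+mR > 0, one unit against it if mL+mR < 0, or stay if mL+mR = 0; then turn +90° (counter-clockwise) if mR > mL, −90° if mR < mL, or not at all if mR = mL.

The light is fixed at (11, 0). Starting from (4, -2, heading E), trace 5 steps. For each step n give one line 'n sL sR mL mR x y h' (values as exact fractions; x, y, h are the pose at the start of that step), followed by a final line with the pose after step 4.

n=0: pose=(4,-2,E); sL=120/37, sR=8/3; mL=-476/111, mR=212/111; mL+mR=-88/37 → advance -1; mR−mL=688/111 → turn +1·90°
n=1: pose=(3,-2,N); sL=60/41, sR=12/5; mL=-642/205, mR=54/205; mL+mR=-588/205 → advance -1; mR−mL=696/205 → turn +1·90°
n=2: pose=(3,-3,W); sL=120/97, sR=24/17; mL=-3348/1649, mR=876/1649; mL+mR=-2472/1649 → advance -1; mR−mL=4224/1649 → turn +1·90°
n=3: pose=(4,-3,S); sL=30/13, sR=3/2; mL=-69/26, mR=81/52; mL+mR=-57/52 → advance -1; mR−mL=219/52 → turn +1·90°
n=4: pose=(4,-2,E); sL=120/37, sR=8/3; mL=-476/111, mR=212/111; mL+mR=-88/37 → advance -1; mR−mL=688/111 → turn +1·90°

0 120/37 8/3 -476/111 212/111 4 -2 E
1 60/41 12/5 -642/205 54/205 3 -2 N
2 120/97 24/17 -3348/1649 876/1649 3 -3 W
3 30/13 3/2 -69/26 81/52 4 -3 S
4 120/37 8/3 -476/111 212/111 4 -2 E
final 3 -2 N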